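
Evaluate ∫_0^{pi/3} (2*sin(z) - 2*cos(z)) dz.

An antiderivative is F(z) = -2*sin(z) - 2*cos(z).
Then F(pi/3) - F(0) = (-sqrt(3) - 1) - (-2) = 1 - sqrt(3).

1 - sqrt(3)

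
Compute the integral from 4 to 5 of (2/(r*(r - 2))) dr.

Factor the denominator: r**2 - 2*r = r(r - 2).
Partial fractions: 2/(r*(r - 2)) = -1/r + 1/(r - 2).
An antiderivative is F(r) = -log(r) + log(r - 2).
Then F(5) - F(4) = (log(3/5)) - (-log(2)) = log(6/5).

log(6/5)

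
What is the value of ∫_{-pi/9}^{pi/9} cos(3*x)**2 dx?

sqrt(3)/12 + pi/9

Use the identity cos^2(3*x) = (1 + cos(6*x))/2.
An antiderivative is F(x) = x/2 + sin(6*x)/12.
Then F(pi/9) - F(-pi/9) = (sqrt(3)/24 + pi/18) - (-pi/18 - sqrt(3)/24) = sqrt(3)/12 + pi/9.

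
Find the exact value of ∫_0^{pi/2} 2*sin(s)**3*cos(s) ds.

Let u = sin(s), so du = cos(s) ds. When s = 0, u = 0; when s = pi/2, u = 1.
The integral becomes 2·∫ u**3 du from 0 to 1, with antiderivative u**4/2.
Back in s: F(s) = sin(s)**4/2.
Then F(pi/2) - F(0) = (1/2) - (0) = 1/2.

1/2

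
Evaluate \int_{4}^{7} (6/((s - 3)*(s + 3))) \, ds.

Factor the denominator: s**2 - 9 = (s + 3)(s - 3).
Partial fractions: 6/((s - 3)*(s + 3)) = -1/(s + 3) + 1/(s - 3).
An antiderivative is F(s) = log(s - 3) - log(s + 3).
Then F(7) - F(4) = (log(2/5)) - (-log(7)) = log(14/5).

log(14/5)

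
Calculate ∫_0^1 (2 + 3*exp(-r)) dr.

5 - 3*exp(-1)

An antiderivative is F(r) = 2*r - 3*exp(-r).
Then F(1) - F(0) = (2 - 3*exp(-1)) - (-3) = 5 - 3*exp(-1).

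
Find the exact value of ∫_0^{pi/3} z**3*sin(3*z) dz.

pi*(-6 + pi**2)/81

Integrate by parts 3 times (u = z^3, dv = sin(3*z) dz).
An antiderivative is F(z) = -z**3*cos(3*z)/3 + z**2*sin(3*z)/3 + 2*z*cos(3*z)/9 - 2*sin(3*z)/27.
Then F(pi/3) - F(0) = (pi*(-6 + pi**2)/81) - (0) = pi*(-6 + pi**2)/81.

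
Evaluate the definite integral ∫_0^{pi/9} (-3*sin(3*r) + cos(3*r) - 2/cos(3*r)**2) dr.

-sqrt(3)/2 - 1/2

An antiderivative is F(r) = sin(3*r)/3 + cos(3*r) - 2*tan(3*r)/3.
Then F(pi/9) - F(0) = (1/2 - sqrt(3)/2) - (1) = -sqrt(3)/2 - 1/2.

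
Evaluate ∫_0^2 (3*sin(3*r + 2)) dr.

cos(2) - cos(8)

Let u = 3*r + 2, so du = 3 dr. When r = 0, u = 2; when r = 2, u = 8.
The integral becomes ∫ sin(u) du from 2 to 8, with antiderivative -cos(u).
Back in r: F(r) = -cos(3*r + 2).
Then F(2) - F(0) = (-cos(8)) - (-cos(2)) = cos(2) - cos(8).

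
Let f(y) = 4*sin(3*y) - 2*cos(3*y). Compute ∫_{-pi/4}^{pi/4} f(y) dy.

-2*sqrt(2)/3

An antiderivative is F(y) = -2*sin(3*y)/3 - 4*cos(3*y)/3.
Then F(pi/4) - F(-pi/4) = (sqrt(2)/3) - (sqrt(2)) = -2*sqrt(2)/3.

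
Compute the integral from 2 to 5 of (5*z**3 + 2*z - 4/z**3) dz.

78183/100

By the power rule, an antiderivative is F(z) = 5*z**4/4 + z**2 + 2/z**2.
Then F(5) - F(2) = (80633/100) - (49/2) = 78183/100.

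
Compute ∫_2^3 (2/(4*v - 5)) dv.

-log(3)/2 + log(7)/2

An antiderivative is F(v) = log(4*v - 5)/2.
Then F(3) - F(2) = (log(7)/2) - (log(3)/2) = -log(3)/2 + log(7)/2.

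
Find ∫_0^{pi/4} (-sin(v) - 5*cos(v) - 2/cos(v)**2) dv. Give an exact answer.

-3 - 2*sqrt(2)

An antiderivative is F(v) = -5*sin(v) + cos(v) - 2*tan(v).
Then F(pi/4) - F(0) = (-2*sqrt(2) - 2) - (1) = -3 - 2*sqrt(2).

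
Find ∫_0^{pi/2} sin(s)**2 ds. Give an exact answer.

pi/4

Use the identity sin^2(s) = (1 - cos(2*s))/2.
An antiderivative is F(s) = s/2 - sin(2*s)/4.
Then F(pi/2) - F(0) = (pi/4) - (0) = pi/4.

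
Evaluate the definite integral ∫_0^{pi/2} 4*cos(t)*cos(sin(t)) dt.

4*sin(1)

Let u = sin(t), so du = cos(t) dt. When t = 0, u = 0; when t = pi/2, u = 1.
The integral becomes 4·∫ cos(u) du from 0 to 1, with antiderivative 4*sin(u).
Back in t: F(t) = 4*sin(sin(t)).
Then F(pi/2) - F(0) = (4*sin(1)) - (0) = 4*sin(1).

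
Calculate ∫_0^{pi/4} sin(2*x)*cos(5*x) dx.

-5*sqrt(2)/42 - 2/21

Use the identity sin(2*x)cos(5*x) = [sin(7*x) + sin(-3*x)]/2.
An antiderivative is F(x) = cos(3*x)/6 - cos(7*x)/14.
Then F(pi/4) - F(0) = (-5*sqrt(2)/42) - (2/21) = -5*sqrt(2)/42 - 2/21.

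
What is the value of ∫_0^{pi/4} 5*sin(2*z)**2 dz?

5*pi/8

Use the identity sin^2(2*z) = (1 - cos(4*z))/2.
An antiderivative is F(z) = 5*z/2 - 5*sin(4*z)/8.
Then F(pi/4) - F(0) = (5*pi/8) - (0) = 5*pi/8.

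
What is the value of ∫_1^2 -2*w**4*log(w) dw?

62/25 - 64*log(2)/5

Integrate by parts once (u = ln w, dv = -2*w**4 dw).
An antiderivative is F(w) = -2*w**5*(5*log(w) - 1)/25.
Then F(2) - F(1) = (64/25 - 64*log(2)/5) - (2/25) = 62/25 - 64*log(2)/5.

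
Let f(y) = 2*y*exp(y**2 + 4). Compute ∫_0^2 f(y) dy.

-exp(4) + exp(8)

Let u = y**2 + 4, so du = 2*y dy. When y = 0, u = 4; when y = 2, u = 8.
The integral becomes ∫ exp(u) du from 4 to 8, with antiderivative exp(u).
Back in y: F(y) = exp(y**2 + 4).
Then F(2) - F(0) = (exp(8)) - (exp(4)) = -exp(4) + exp(8).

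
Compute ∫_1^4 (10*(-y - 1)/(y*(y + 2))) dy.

-15*log(2)

Factor the denominator: y**2 + 2*y = (y + 2)y.
Partial fractions: 10*(-y - 1)/(y*(y + 2)) = -5/(y + 2) - 5/y.
An antiderivative is F(y) = -5*log(y) - 5*log(y + 2).
Then F(4) - F(1) = (-15*log(2) - 5*log(3)) - (-5*log(3)) = -15*log(2).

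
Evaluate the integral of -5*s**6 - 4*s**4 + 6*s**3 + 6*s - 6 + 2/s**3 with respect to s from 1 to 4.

-6781659/560

By the power rule, an antiderivative is F(s) = -5*s**7/7 - 4*s**5/5 + 3*s**4/2 + 3*s**2 - 6*s - 1/s**2.
Then F(4) - F(1) = (-6783907/560) - (-281/70) = -6781659/560.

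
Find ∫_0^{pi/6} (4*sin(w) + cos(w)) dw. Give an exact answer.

An antiderivative is F(w) = sin(w) - 4*cos(w).
Then F(pi/6) - F(0) = (1/2 - 2*sqrt(3)) - (-4) = 9/2 - 2*sqrt(3).

9/2 - 2*sqrt(3)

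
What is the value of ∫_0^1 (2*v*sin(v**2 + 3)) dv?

cos(3) - cos(4)

Let u = v**2 + 3, so du = 2*v dv. When v = 0, u = 3; when v = 1, u = 4.
The integral becomes ∫ sin(u) du from 3 to 4, with antiderivative -cos(u).
Back in v: F(v) = -cos(v**2 + 3).
Then F(1) - F(0) = (-cos(4)) - (-cos(3)) = cos(3) - cos(4).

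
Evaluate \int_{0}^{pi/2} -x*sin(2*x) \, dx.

-pi/4

Integrate by parts once (u = x, dv = -sin(2*x) dx).
An antiderivative is F(x) = x*cos(2*x)/2 - sin(2*x)/4.
Then F(pi/2) - F(0) = (-pi/4) - (0) = -pi/4.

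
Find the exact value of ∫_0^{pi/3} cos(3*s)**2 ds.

Use the identity cos^2(3*s) = (1 + cos(6*s))/2.
An antiderivative is F(s) = s/2 + sin(6*s)/12.
Then F(pi/3) - F(0) = (pi/6) - (0) = pi/6.

pi/6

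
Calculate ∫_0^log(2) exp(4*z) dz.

Let u = exp(z), so du = exp(z) dz. When z = 0, u = 1; when z = log(2), u = 2.
The integral becomes ∫ u**3 du from 1 to 2, with antiderivative u**4/4.
Back in z: F(z) = exp(4*z)/4.
Then F(log(2)) - F(0) = (4) - (1/4) = 15/4.

15/4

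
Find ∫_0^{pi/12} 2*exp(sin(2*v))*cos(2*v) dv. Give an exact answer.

-1 + exp(1/2)

Let u = sin(2*v), so du = 2*cos(2*v) dv. When v = 0, u = 0; when v = pi/12, u = 1/2.
The integral becomes ∫ exp(u) du from 0 to 1/2, with antiderivative exp(u).
Back in v: F(v) = exp(sin(2*v)).
Then F(pi/12) - F(0) = (exp(1/2)) - (1) = -1 + exp(1/2).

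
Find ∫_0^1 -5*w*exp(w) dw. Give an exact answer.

-5

Integrate by parts once (u = w, dv = -5*exp(w) dw).
An antiderivative is F(w) = (-5*w + 5)*exp(w).
Then F(1) - F(0) = (0) - (5) = -5.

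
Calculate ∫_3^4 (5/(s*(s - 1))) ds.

Factor the denominator: s**2 - s = s(s - 1).
Partial fractions: 5/(s*(s - 1)) = -5/s + 5/(s - 1).
An antiderivative is F(s) = -5*log(s) + 5*log(s - 1).
Then F(4) - F(3) = (-10*log(2) + 5*log(3)) - (-5*log(3) + 5*log(2)) = -15*log(2) + 10*log(3).

-15*log(2) + 10*log(3)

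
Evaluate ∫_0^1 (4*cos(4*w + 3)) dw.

Let u = 4*w + 3, so du = 4 dw. When w = 0, u = 3; when w = 1, u = 7.
The integral becomes ∫ cos(u) du from 3 to 7, with antiderivative sin(u).
Back in w: F(w) = sin(4*w + 3).
Then F(1) - F(0) = (sin(7)) - (sin(3)) = -sin(3) + sin(7).

-sin(3) + sin(7)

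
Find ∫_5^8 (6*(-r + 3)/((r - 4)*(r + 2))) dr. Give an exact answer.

-5*log(5) - 7*log(2) + 5*log(7)

Factor the denominator: r**2 - 2*r - 8 = (r + 2)(r - 4).
Partial fractions: 6*(-r + 3)/((r - 4)*(r + 2)) = -5/(r + 2) - 1/(r - 4).
An antiderivative is F(r) = -log(r - 4) - 5*log(r + 2).
Then F(8) - F(5) = (-5*log(5) - 7*log(2)) - (-5*log(7)) = -5*log(5) - 7*log(2) + 5*log(7).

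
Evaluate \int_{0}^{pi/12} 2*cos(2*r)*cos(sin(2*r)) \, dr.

Let u = sin(2*r), so du = 2*cos(2*r) dr. When r = 0, u = 0; when r = pi/12, u = 1/2.
The integral becomes ∫ cos(u) du from 0 to 1/2, with antiderivative sin(u).
Back in r: F(r) = sin(sin(2*r)).
Then F(pi/12) - F(0) = (sin(1/2)) - (0) = sin(1/2).

sin(1/2)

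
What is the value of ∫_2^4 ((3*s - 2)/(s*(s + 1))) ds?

Factor the denominator: s**2 + s = (s + 1)s.
Partial fractions: (3*s - 2)/(s*(s + 1)) = 5/(s + 1) - 2/s.
An antiderivative is F(s) = -2*log(s) + 5*log(s + 1).
Then F(4) - F(2) = (-4*log(2) + 5*log(5)) - (-2*log(2) + 5*log(3)) = -5*log(3) - 2*log(2) + 5*log(5).

-5*log(3) - 2*log(2) + 5*log(5)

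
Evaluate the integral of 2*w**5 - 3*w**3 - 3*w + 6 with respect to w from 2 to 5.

18867/4

By the power rule, an antiderivative is F(w) = w**6/3 - 3*w**4/4 - 3*w**2/2 + 6*w.
Then F(5) - F(2) = (56785/12) - (46/3) = 18867/4.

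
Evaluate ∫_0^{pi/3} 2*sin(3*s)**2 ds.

pi/3

Use the identity sin^2(3*s) = (1 - cos(6*s))/2.
An antiderivative is F(s) = s - sin(6*s)/6.
Then F(pi/3) - F(0) = (pi/3) - (0) = pi/3.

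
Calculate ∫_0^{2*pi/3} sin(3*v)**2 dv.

pi/3

Use the identity sin^2(3*v) = (1 - cos(6*v))/2.
An antiderivative is F(v) = v/2 - sin(6*v)/12.
Then F(2*pi/3) - F(0) = (pi/3) - (0) = pi/3.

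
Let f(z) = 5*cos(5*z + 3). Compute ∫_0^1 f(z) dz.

Let u = 5*z + 3, so du = 5 dz. When z = 0, u = 3; when z = 1, u = 8.
The integral becomes ∫ cos(u) du from 3 to 8, with antiderivative sin(u).
Back in z: F(z) = sin(5*z + 3).
Then F(1) - F(0) = (sin(8)) - (sin(3)) = -sin(3) + sin(8).

-sin(3) + sin(8)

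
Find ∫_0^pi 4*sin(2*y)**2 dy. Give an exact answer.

2*pi

Use the identity sin^2(2*y) = (1 - cos(4*y))/2.
An antiderivative is F(y) = 2*y - sin(4*y)/2.
Then F(pi) - F(0) = (2*pi) - (0) = 2*pi.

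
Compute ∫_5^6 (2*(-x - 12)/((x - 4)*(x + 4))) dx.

Factor the denominator: x**2 - 16 = (x + 4)(x - 4).
Partial fractions: 2*(-x - 12)/((x - 4)*(x + 4)) = 2/(x + 4) - 4/(x - 4).
An antiderivative is F(x) = -4*log(x - 4) + 2*log(x + 4).
Then F(6) - F(5) = (log(25/4)) - (log(81)) = -4*log(3) - 2*log(2) + 2*log(5).

-4*log(3) - 2*log(2) + 2*log(5)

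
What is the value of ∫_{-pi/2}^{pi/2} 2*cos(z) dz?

An antiderivative is F(z) = 2*sin(z).
Then F(pi/2) - F(-pi/2) = (2) - (-2) = 4.

4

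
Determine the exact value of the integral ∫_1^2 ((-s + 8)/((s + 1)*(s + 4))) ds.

Factor the denominator: s**2 + 5*s + 4 = (s + 4)(s + 1).
Partial fractions: (-s + 8)/((s + 1)*(s + 4)) = -4/(s + 4) + 3/(s + 1).
An antiderivative is F(s) = 3*log(s + 1) - 4*log(s + 4).
Then F(2) - F(1) = (-log(48)) - (-4*log(5) + 3*log(2)) = -7*log(2) - log(3) + 4*log(5).

-7*log(2) - log(3) + 4*log(5)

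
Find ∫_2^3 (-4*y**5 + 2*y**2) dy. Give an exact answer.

By the power rule, an antiderivative is F(y) = -2*y**6/3 + 2*y**3/3.
Then F(3) - F(2) = (-468) - (-112/3) = -1292/3.

-1292/3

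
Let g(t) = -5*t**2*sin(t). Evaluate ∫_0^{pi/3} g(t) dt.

Integrate by parts twice (u = t^2, dv = -5*sin(t) dt).
An antiderivative is F(t) = 5*t**2*cos(t) - 10*t*sin(t) - 10*cos(t).
Then F(pi/3) - F(0) = (-5*sqrt(3)*pi/3 - 5 + 5*pi**2/18) - (-10) = -5*sqrt(3)*pi/3 + 5*pi**2/18 + 5.

-5*sqrt(3)*pi/3 + 5*pi**2/18 + 5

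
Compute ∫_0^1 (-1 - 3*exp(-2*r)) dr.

-5/2 + 3*exp(-2)/2

An antiderivative is F(r) = -r + 3*exp(-2*r)/2.
Then F(1) - F(0) = (-1 + 3*exp(-2)/2) - (3/2) = -5/2 + 3*exp(-2)/2.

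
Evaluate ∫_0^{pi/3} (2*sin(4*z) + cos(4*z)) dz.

An antiderivative is F(z) = sin(4*z)/4 - cos(4*z)/2.
Then F(pi/3) - F(0) = (1/4 - sqrt(3)/8) - (-1/2) = 3/4 - sqrt(3)/8.

3/4 - sqrt(3)/8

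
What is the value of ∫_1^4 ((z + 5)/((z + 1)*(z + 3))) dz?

Factor the denominator: z**2 + 4*z + 3 = (z + 3)(z + 1).
Partial fractions: (z + 5)/((z + 1)*(z + 3)) = -1/(z + 3) + 2/(z + 1).
An antiderivative is F(z) = 2*log(z + 1) - log(z + 3).
Then F(4) - F(1) = (log(25/7)) - (0) = log(25/7).

log(25/7)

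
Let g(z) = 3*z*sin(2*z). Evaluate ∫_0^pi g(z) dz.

-3*pi/2

Integrate by parts once (u = z, dv = 3*sin(2*z) dz).
An antiderivative is F(z) = -3*z*cos(2*z)/2 + 3*sin(2*z)/4.
Then F(pi) - F(0) = (-3*pi/2) - (0) = -3*pi/2.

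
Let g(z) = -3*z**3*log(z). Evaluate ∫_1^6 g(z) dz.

Integrate by parts once (u = ln z, dv = -3*z**3 dz).
An antiderivative is F(z) = -3*z**4*(4*log(z) - 1)/16.
Then F(6) - F(1) = (-972*log(3) - 972*log(2) + 243) - (3/16) = -972*log(3) - 972*log(2) + 3885/16.

-972*log(3) - 972*log(2) + 3885/16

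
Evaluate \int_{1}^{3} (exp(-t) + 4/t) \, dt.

An antiderivative is F(t) = 4*log(t) - exp(-t).
Then F(3) - F(1) = (-exp(-3) + 4*log(3)) - (-exp(-1)) = -exp(-3) + exp(-1) + 4*log(3).

-exp(-3) + exp(-1) + 4*log(3)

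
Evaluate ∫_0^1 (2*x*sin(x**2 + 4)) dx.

Let u = x**2 + 4, so du = 2*x dx. When x = 0, u = 4; when x = 1, u = 5.
The integral becomes ∫ sin(u) du from 4 to 5, with antiderivative -cos(u).
Back in x: F(x) = -cos(x**2 + 4).
Then F(1) - F(0) = (-cos(5)) - (-cos(4)) = cos(4) - cos(5).

cos(4) - cos(5)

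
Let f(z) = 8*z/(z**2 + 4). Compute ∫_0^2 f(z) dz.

Let u = z**2 + 4, so du = 2*z dz. When z = 0, u = 4; when z = 2, u = 8.
The integral becomes 4·∫ 1/u du from 4 to 8, with antiderivative 4*log(u).
Back in z: F(z) = 4*log(z**2 + 4).
Then F(2) - F(0) = (12*log(2)) - (8*log(2)) = log(16).

log(16)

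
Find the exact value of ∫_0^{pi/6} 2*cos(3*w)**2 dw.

Use the identity cos^2(3*w) = (1 + cos(6*w))/2.
An antiderivative is F(w) = w + sin(6*w)/6.
Then F(pi/6) - F(0) = (pi/6) - (0) = pi/6.

pi/6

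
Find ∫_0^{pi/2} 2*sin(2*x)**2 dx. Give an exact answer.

Use the identity sin^2(2*x) = (1 - cos(4*x))/2.
An antiderivative is F(x) = x - sin(4*x)/4.
Then F(pi/2) - F(0) = (pi/2) - (0) = pi/2.

pi/2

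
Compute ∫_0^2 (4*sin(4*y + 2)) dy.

Let u = 4*y + 2, so du = 4 dy. When y = 0, u = 2; when y = 2, u = 10.
The integral becomes ∫ sin(u) du from 2 to 10, with antiderivative -cos(u).
Back in y: F(y) = -cos(4*y + 2).
Then F(2) - F(0) = (-cos(10)) - (-cos(2)) = cos(2) - cos(10).

cos(2) - cos(10)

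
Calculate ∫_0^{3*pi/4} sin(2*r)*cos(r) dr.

Use the identity sin(2*r)cos(r) = [sin(3*r) + sin(r)]/2.
An antiderivative is F(r) = -cos(r)/2 - cos(3*r)/6.
Then F(3*pi/4) - F(0) = (sqrt(2)/6) - (-2/3) = sqrt(2)/6 + 2/3.

sqrt(2)/6 + 2/3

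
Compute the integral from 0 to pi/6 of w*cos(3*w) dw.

Integrate by parts once (u = w, dv = cos(3*w) dw).
An antiderivative is F(w) = w*sin(3*w)/3 + cos(3*w)/9.
Then F(pi/6) - F(0) = (pi/18) - (1/9) = -1/9 + pi/18.

-1/9 + pi/18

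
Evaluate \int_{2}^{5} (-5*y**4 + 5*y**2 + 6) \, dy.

-2880

By the power rule, an antiderivative is F(y) = -y**5 + 5*y**3/3 + 6*y.
Then F(5) - F(2) = (-8660/3) - (-20/3) = -2880.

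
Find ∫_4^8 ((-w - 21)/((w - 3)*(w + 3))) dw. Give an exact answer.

Factor the denominator: w**2 - 9 = (w + 3)(w - 3).
Partial fractions: (-w - 21)/((w - 3)*(w + 3)) = 3/(w + 3) - 4/(w - 3).
An antiderivative is F(w) = -4*log(w - 3) + 3*log(w + 3).
Then F(8) - F(4) = (-4*log(5) + 3*log(11)) - (3*log(7)) = -4*log(5) - 3*log(7) + 3*log(11).

-4*log(5) - 3*log(7) + 3*log(11)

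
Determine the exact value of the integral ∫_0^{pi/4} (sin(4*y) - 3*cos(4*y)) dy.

1/2

An antiderivative is F(y) = -3*sin(4*y)/4 - cos(4*y)/4.
Then F(pi/4) - F(0) = (1/4) - (-1/4) = 1/2.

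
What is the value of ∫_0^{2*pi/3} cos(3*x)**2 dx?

pi/3

Use the identity cos^2(3*x) = (1 + cos(6*x))/2.
An antiderivative is F(x) = x/2 + sin(6*x)/12.
Then F(2*pi/3) - F(0) = (pi/3) - (0) = pi/3.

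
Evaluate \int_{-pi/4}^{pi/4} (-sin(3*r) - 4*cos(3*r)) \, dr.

-4*sqrt(2)/3

An antiderivative is F(r) = -4*sin(3*r)/3 + cos(3*r)/3.
Then F(pi/4) - F(-pi/4) = (-5*sqrt(2)/6) - (sqrt(2)/2) = -4*sqrt(2)/3.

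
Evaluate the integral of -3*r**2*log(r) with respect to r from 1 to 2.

7/3 - 8*log(2)

Integrate by parts once (u = ln r, dv = -3*r**2 dr).
An antiderivative is F(r) = -r**3*(3*log(r) - 1)/3.
Then F(2) - F(1) = (8/3 - 8*log(2)) - (1/3) = 7/3 - 8*log(2).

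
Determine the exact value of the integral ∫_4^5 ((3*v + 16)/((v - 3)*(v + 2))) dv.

Factor the denominator: v**2 - v - 6 = (v + 2)(v - 3).
Partial fractions: (3*v + 16)/((v - 3)*(v + 2)) = -2/(v + 2) + 5/(v - 3).
An antiderivative is F(v) = 5*log(v - 3) - 2*log(v + 2).
Then F(5) - F(4) = (log(32/49)) - (-log(36)) = -2*log(7) + 2*log(3) + 7*log(2).

-2*log(7) + 2*log(3) + 7*log(2)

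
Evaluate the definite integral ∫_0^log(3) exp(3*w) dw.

26/3

Let u = exp(w), so du = exp(w) dw. When w = 0, u = 1; when w = log(3), u = 3.
The integral becomes ∫ u**2 du from 1 to 3, with antiderivative u**3/3.
Back in w: F(w) = exp(3*w)/3.
Then F(log(3)) - F(0) = (9) - (1/3) = 26/3.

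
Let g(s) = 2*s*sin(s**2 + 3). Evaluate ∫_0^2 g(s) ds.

cos(3) - cos(7)

Let u = s**2 + 3, so du = 2*s ds. When s = 0, u = 3; when s = 2, u = 7.
The integral becomes ∫ sin(u) du from 3 to 7, with antiderivative -cos(u).
Back in s: F(s) = -cos(s**2 + 3).
Then F(2) - F(0) = (-cos(7)) - (-cos(3)) = cos(3) - cos(7).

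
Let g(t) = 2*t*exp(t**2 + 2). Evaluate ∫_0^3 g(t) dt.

Let u = t**2 + 2, so du = 2*t dt. When t = 0, u = 2; when t = 3, u = 11.
The integral becomes ∫ exp(u) du from 2 to 11, with antiderivative exp(u).
Back in t: F(t) = exp(t**2 + 2).
Then F(3) - F(0) = (exp(11)) - (exp(2)) = -exp(2) + exp(11).

-exp(2) + exp(11)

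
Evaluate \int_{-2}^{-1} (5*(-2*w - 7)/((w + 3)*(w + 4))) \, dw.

Factor the denominator: w**2 + 7*w + 12 = (w + 4)(w + 3).
Partial fractions: 5*(-2*w - 7)/((w + 3)*(w + 4)) = -5/(w + 4) - 5/(w + 3).
An antiderivative is F(w) = -5*log(w + 3) - 5*log(w + 4).
Then F(-1) - F(-2) = (-5*log(3) - 5*log(2)) - (-log(32)) = -5*log(3).

-5*log(3)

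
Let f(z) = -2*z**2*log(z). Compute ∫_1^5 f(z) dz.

Integrate by parts once (u = ln z, dv = -2*z**2 dz).
An antiderivative is F(z) = -2*z**3*(3*log(z) - 1)/9.
Then F(5) - F(1) = (250/9 - 250*log(5)/3) - (2/9) = 248/9 - 250*log(5)/3.

248/9 - 250*log(5)/3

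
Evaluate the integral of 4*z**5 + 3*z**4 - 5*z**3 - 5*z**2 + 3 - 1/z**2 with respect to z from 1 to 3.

By the power rule, an antiderivative is F(z) = 2*z**6/3 + 3*z**5/5 - 5*z**4/4 - 5*z**3/3 + 3*z + 1/z.
Then F(3) - F(1) = (29693/60) - (47/20) = 7388/15.

7388/15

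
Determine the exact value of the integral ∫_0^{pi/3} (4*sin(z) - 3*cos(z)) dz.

An antiderivative is F(z) = -3*sin(z) - 4*cos(z).
Then F(pi/3) - F(0) = (-3*sqrt(3)/2 - 2) - (-4) = 2 - 3*sqrt(3)/2.

2 - 3*sqrt(3)/2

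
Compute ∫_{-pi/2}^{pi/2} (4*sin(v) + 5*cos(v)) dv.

10

An antiderivative is F(v) = 5*sin(v) - 4*cos(v).
Then F(pi/2) - F(-pi/2) = (5) - (-5) = 10.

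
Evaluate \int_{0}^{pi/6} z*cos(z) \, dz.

Integrate by parts once (u = z, dv = cos(z) dz).
An antiderivative is F(z) = z*sin(z) + cos(z).
Then F(pi/6) - F(0) = (pi/12 + sqrt(3)/2) - (1) = -1 + pi/12 + sqrt(3)/2.

-1 + pi/12 + sqrt(3)/2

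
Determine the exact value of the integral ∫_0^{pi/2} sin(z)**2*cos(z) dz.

1/3

Let u = sin(z), so du = cos(z) dz. When z = 0, u = 0; when z = pi/2, u = 1.
The integral becomes ∫ u**2 du from 0 to 1, with antiderivative u**3/3.
Back in z: F(z) = sin(z)**3/3.
Then F(pi/2) - F(0) = (1/3) - (0) = 1/3.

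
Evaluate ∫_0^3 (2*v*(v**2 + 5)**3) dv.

Let u = v**2 + 5, so du = 2*v dv. When v = 0, u = 5; when v = 3, u = 14.
The integral becomes ∫ u**3 du from 5 to 14, with antiderivative u**4/4.
Back in v: F(v) = (v**2 + 5)**4/4.
Then F(3) - F(0) = (9604) - (625/4) = 37791/4.

37791/4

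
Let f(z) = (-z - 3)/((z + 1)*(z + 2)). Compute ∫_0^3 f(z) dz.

log(5/32)

Factor the denominator: z**2 + 3*z + 2 = (z + 2)(z + 1).
Partial fractions: (-z - 3)/((z + 1)*(z + 2)) = 1/(z + 2) - 2/(z + 1).
An antiderivative is F(z) = -2*log(z + 1) + log(z + 2).
Then F(3) - F(0) = (log(5/16)) - (log(2)) = log(5/32).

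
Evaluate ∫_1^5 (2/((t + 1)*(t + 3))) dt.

Factor the denominator: t**2 + 4*t + 3 = (t + 3)(t + 1).
Partial fractions: 2/((t + 1)*(t + 3)) = -1/(t + 3) + 1/(t + 1).
An antiderivative is F(t) = log(t + 1) - log(t + 3).
Then F(5) - F(1) = (log(3/4)) - (-log(2)) = log(3/2).

log(3/2)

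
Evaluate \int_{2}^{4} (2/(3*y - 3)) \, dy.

An antiderivative is F(y) = 2*log(3*y - 3)/3.
Then F(4) - F(2) = (4*log(3)/3) - (2*log(3)/3) = 2*log(3)/3.

2*log(3)/3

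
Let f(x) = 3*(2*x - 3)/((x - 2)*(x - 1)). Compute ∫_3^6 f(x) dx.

Factor the denominator: x**2 - 3*x + 2 = (x - 1)(x - 2).
Partial fractions: 3*(2*x - 3)/((x - 2)*(x - 1)) = 3/(x - 1) + 3/(x - 2).
An antiderivative is F(x) = 3*log(x - 2) + 3*log(x - 1).
Then F(6) - F(3) = (6*log(2) + 3*log(5)) - (log(8)) = 3*log(2) + 3*log(5).

3*log(2) + 3*log(5)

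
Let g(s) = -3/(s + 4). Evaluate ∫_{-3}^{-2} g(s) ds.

An antiderivative is F(s) = -3*log(s + 4).
Then F(-2) - F(-3) = (-log(8)) - (0) = -log(8).

-log(8)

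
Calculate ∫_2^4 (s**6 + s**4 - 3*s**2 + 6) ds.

86684/35

By the power rule, an antiderivative is F(s) = s**7/7 + s**5/5 - s**3 + 6*s.
Then F(4) - F(2) = (87688/35) - (1004/35) = 86684/35.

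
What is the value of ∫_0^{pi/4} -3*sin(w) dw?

An antiderivative is F(w) = 3*cos(w).
Then F(pi/4) - F(0) = (3*sqrt(2)/2) - (3) = -3 + 3*sqrt(2)/2.

-3 + 3*sqrt(2)/2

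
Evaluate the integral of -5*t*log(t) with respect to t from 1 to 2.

Integrate by parts once (u = ln t, dv = -5*t dt).
An antiderivative is F(t) = -5*t**2*(2*log(t) - 1)/4.
Then F(2) - F(1) = (5 - 10*log(2)) - (5/4) = 15/4 - 10*log(2).

15/4 - 10*log(2)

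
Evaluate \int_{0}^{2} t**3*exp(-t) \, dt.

Integrate by parts 3 times (u = t^3, dv = exp(-t) dt).
An antiderivative is F(t) = (-t**3 - 3*t**2 - 6*t - 6)*exp(-t).
Then F(2) - F(0) = (-38*exp(-2)) - (-6) = 6 - 38*exp(-2).

6 - 38*exp(-2)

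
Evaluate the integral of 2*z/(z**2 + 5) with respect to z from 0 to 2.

log(9/5)

Let u = z**2 + 5, so du = 2*z dz. When z = 0, u = 5; when z = 2, u = 9.
The integral becomes ∫ 1/u du from 5 to 9, with antiderivative log(u).
Back in z: F(z) = log(z**2 + 5).
Then F(2) - F(0) = (log(9)) - (log(5)) = log(9/5).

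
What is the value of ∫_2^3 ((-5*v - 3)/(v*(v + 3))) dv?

Factor the denominator: v**2 + 3*v = (v + 3)v.
Partial fractions: (-5*v - 3)/(v*(v + 3)) = -4/(v + 3) - 1/v.
An antiderivative is F(v) = -log(v) - 4*log(v + 3).
Then F(3) - F(2) = (-5*log(3) - 4*log(2)) - (-4*log(5) - log(2)) = -5*log(3) - 3*log(2) + 4*log(5).

-5*log(3) - 3*log(2) + 4*log(5)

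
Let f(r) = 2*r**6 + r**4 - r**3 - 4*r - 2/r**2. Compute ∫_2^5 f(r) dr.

By the power rule, an antiderivative is F(r) = 2*r**7/7 + r**5/5 - r**4/4 - 2*r**2 + 2/r.
Then F(5) - F(2) = (3183681/140) - (1119/35) = 635841/28.

635841/28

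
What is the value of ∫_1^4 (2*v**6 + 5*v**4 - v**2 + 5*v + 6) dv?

By the power rule, an antiderivative is F(v) = 2*v**7/7 + v**5 - v**3/3 + 5*v**2/2 + 6*v.
Then F(4) - F(1) = (120704/21) - (397/42) = 80337/14.

80337/14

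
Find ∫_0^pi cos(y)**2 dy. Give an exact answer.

pi/2

Use the identity cos^2(y) = (1 + cos(2*y))/2.
An antiderivative is F(y) = y/2 + sin(2*y)/4.
Then F(pi) - F(0) = (pi/2) - (0) = pi/2.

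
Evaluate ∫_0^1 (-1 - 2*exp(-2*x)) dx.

-2 + exp(-2)

An antiderivative is F(x) = -x + exp(-2*x).
Then F(1) - F(0) = (-1 + exp(-2)) - (1) = -2 + exp(-2).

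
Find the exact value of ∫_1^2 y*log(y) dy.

-3/4 + log(4)

Integrate by parts once (u = ln y, dv = y dy).
An antiderivative is F(y) = y**2*(2*log(y) - 1)/4.
Then F(2) - F(1) = (-1 + log(4)) - (-1/4) = -3/4 + log(4).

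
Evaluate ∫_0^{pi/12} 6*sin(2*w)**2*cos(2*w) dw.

1/8

Let u = sin(2*w), so du = 2*cos(2*w) dw. When w = 0, u = 0; when w = pi/12, u = 1/2.
The integral becomes 3·∫ u**2 du from 0 to 1/2, with antiderivative u**3.
Back in w: F(w) = sin(2*w)**3.
Then F(pi/12) - F(0) = (1/8) - (0) = 1/8.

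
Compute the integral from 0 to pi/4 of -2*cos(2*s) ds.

An antiderivative is F(s) = -sin(2*s).
Then F(pi/4) - F(0) = (-1) - (0) = -1.

-1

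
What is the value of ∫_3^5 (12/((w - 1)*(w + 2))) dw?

Factor the denominator: w**2 + w - 2 = (w + 2)(w - 1).
Partial fractions: 12/((w - 1)*(w + 2)) = -4/(w + 2) + 4/(w - 1).
An antiderivative is F(w) = 4*log(w - 1) - 4*log(w + 2).
Then F(5) - F(3) = (-4*log(7) + 8*log(2)) - (-4*log(5) + 4*log(2)) = -4*log(7) + 4*log(2) + 4*log(5).

-4*log(7) + 4*log(2) + 4*log(5)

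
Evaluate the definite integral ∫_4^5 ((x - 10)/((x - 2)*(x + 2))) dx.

Factor the denominator: x**2 - 4 = (x + 2)(x - 2).
Partial fractions: (x - 10)/((x - 2)*(x + 2)) = 3/(x + 2) - 2/(x - 2).
An antiderivative is F(x) = -2*log(x - 2) + 3*log(x + 2).
Then F(5) - F(4) = (-2*log(3) + 3*log(7)) - (log(54)) = -5*log(3) - log(2) + 3*log(7).

-5*log(3) - log(2) + 3*log(7)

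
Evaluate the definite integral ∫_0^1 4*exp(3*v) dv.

An antiderivative is F(v) = 4*exp(3*v)/3.
Then F(1) - F(0) = (4*exp(3)/3) - (4/3) = -4/3 + 4*exp(3)/3.

-4/3 + 4*exp(3)/3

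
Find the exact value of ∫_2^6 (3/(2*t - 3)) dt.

log(27)

An antiderivative is F(t) = 3*log(2*t - 3)/2.
Then F(6) - F(2) = (log(27)) - (0) = log(27).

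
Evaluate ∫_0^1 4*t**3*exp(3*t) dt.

Integrate by parts 3 times (u = t^3, dv = 4*exp(3*t) dt).
An antiderivative is F(t) = (36*t**3 - 36*t**2 + 24*t - 8)*exp(3*t)/27.
Then F(1) - F(0) = (16*exp(3)/27) - (-8/27) = 8/27 + 16*exp(3)/27.

8/27 + 16*exp(3)/27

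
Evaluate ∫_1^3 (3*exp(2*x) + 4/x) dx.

An antiderivative is F(x) = 3*exp(2*x)/2 + 4*log(x).
Then F(3) - F(1) = (log(81) + 3*exp(6)/2) - (3*exp(2)/2) = -3*exp(2)/2 + log(81) + 3*exp(6)/2.

-3*exp(2)/2 + log(81) + 3*exp(6)/2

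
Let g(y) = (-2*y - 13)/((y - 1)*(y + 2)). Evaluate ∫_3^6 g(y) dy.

Factor the denominator: y**2 + y - 2 = (y + 2)(y - 1).
Partial fractions: (-2*y - 13)/((y - 1)*(y + 2)) = 3/(y + 2) - 5/(y - 1).
An antiderivative is F(y) = -5*log(y - 1) + 3*log(y + 2).
Then F(6) - F(3) = (-5*log(5) + 9*log(2)) - (-5*log(2) + 3*log(5)) = -8*log(5) + 14*log(2).

-8*log(5) + 14*log(2)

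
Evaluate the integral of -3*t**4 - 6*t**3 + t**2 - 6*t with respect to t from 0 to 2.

-788/15

By the power rule, an antiderivative is F(t) = -3*t**5/5 - 3*t**4/2 + t**3/3 - 3*t**2.
Then F(2) - F(0) = (-788/15) - (0) = -788/15.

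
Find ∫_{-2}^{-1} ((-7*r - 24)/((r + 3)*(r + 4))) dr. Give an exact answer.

Factor the denominator: r**2 + 7*r + 12 = (r + 4)(r + 3).
Partial fractions: (-7*r - 24)/((r + 3)*(r + 4)) = -4/(r + 4) - 3/(r + 3).
An antiderivative is F(r) = -3*log(r + 3) - 4*log(r + 4).
Then F(-1) - F(-2) = (-4*log(3) - 3*log(2)) - (-log(16)) = log(2/81).

log(2/81)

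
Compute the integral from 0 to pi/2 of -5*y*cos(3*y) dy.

5/9 + 5*pi/6

Integrate by parts once (u = y, dv = -5*cos(3*y) dy).
An antiderivative is F(y) = -5*y*sin(3*y)/3 - 5*cos(3*y)/9.
Then F(pi/2) - F(0) = (5*pi/6) - (-5/9) = 5/9 + 5*pi/6.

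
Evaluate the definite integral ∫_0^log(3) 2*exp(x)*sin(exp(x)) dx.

2*cos(1) - 2*cos(3)

Let u = exp(x), so du = exp(x) dx. When x = 0, u = 1; when x = log(3), u = 3.
The integral becomes 2·∫ sin(u) du from 1 to 3, with antiderivative -2*cos(u).
Back in x: F(x) = -2*cos(exp(x)).
Then F(log(3)) - F(0) = (-2*cos(3)) - (-2*cos(1)) = 2*cos(1) - 2*cos(3).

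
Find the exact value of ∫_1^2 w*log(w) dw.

Integrate by parts once (u = ln w, dv = w dw).
An antiderivative is F(w) = w**2*(2*log(w) - 1)/4.
Then F(2) - F(1) = (-1 + log(4)) - (-1/4) = -3/4 + log(4).

-3/4 + log(4)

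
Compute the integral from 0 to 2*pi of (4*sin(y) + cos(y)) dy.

An antiderivative is F(y) = sin(y) - 4*cos(y).
Then F(2*pi) - F(0) = (-4) - (-4) = 0.

0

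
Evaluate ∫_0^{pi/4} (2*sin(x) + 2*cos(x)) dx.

2

An antiderivative is F(x) = 2*sin(x) - 2*cos(x).
Then F(pi/4) - F(0) = (0) - (-2) = 2.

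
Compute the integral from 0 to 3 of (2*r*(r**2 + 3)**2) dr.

567

Let u = r**2 + 3, so du = 2*r dr. When r = 0, u = 3; when r = 3, u = 12.
The integral becomes ∫ u**2 du from 3 to 12, with antiderivative u**3/3.
Back in r: F(r) = (r**2 + 3)**3/3.
Then F(3) - F(0) = (576) - (9) = 567.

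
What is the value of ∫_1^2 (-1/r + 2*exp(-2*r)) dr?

An antiderivative is F(r) = -log(r) - exp(-2*r).
Then F(2) - F(1) = (-log(2) - exp(-4)) - (-exp(-2)) = -log(2) - exp(-4) + exp(-2).

-log(2) - exp(-4) + exp(-2)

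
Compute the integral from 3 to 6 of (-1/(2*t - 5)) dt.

An antiderivative is F(t) = -log(2*t - 5)/2.
Then F(6) - F(3) = (-log(7)/2) - (0) = -log(7)/2.

-log(7)/2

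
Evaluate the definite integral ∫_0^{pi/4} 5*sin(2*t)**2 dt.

5*pi/8

Use the identity sin^2(2*t) = (1 - cos(4*t))/2.
An antiderivative is F(t) = 5*t/2 - 5*sin(4*t)/8.
Then F(pi/4) - F(0) = (5*pi/8) - (0) = 5*pi/8.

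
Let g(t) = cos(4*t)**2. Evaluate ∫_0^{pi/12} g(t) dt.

sqrt(3)/32 + pi/24

Use the identity cos^2(4*t) = (1 + cos(8*t))/2.
An antiderivative is F(t) = t/2 + sin(8*t)/16.
Then F(pi/12) - F(0) = (sqrt(3)/32 + pi/24) - (0) = sqrt(3)/32 + pi/24.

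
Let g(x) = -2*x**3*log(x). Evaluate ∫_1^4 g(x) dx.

Integrate by parts once (u = ln x, dv = -2*x**3 dx).
An antiderivative is F(x) = -x**4*(4*log(x) - 1)/8.
Then F(4) - F(1) = (32 - 256*log(2)) - (1/8) = 255/8 - 256*log(2).

255/8 - 256*log(2)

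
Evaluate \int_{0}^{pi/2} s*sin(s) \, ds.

1

Integrate by parts once (u = s, dv = sin(s) ds).
An antiderivative is F(s) = -s*cos(s) + sin(s).
Then F(pi/2) - F(0) = (1) - (0) = 1.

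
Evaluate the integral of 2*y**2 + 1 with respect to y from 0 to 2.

By the power rule, an antiderivative is F(y) = 2*y**3/3 + y.
Then F(2) - F(0) = (22/3) - (0) = 22/3.

22/3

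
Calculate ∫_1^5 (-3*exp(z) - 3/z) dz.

-3*exp(5) - 3*log(5) + 3*exp(1)

An antiderivative is F(z) = -3*exp(z) - 3*log(z).
Then F(5) - F(1) = (-3*exp(5) - 3*log(5)) - (-3*exp(1)) = -3*exp(5) - 3*log(5) + 3*exp(1).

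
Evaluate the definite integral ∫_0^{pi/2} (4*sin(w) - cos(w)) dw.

3

An antiderivative is F(w) = -sin(w) - 4*cos(w).
Then F(pi/2) - F(0) = (-1) - (-4) = 3.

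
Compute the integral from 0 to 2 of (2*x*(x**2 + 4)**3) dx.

960

Let u = x**2 + 4, so du = 2*x dx. When x = 0, u = 4; when x = 2, u = 8.
The integral becomes ∫ u**3 du from 4 to 8, with antiderivative u**4/4.
Back in x: F(x) = (x**2 + 4)**4/4.
Then F(2) - F(0) = (1024) - (64) = 960.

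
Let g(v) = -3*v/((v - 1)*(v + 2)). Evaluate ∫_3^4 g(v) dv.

Factor the denominator: v**2 + v - 2 = (v + 2)(v - 1).
Partial fractions: -3*v/((v - 1)*(v + 2)) = -2/(v + 2) - 1/(v - 1).
An antiderivative is F(v) = -log(v - 1) - 2*log(v + 2).
Then F(4) - F(3) = (-3*log(3) - 2*log(2)) - (-log(50)) = log(25/54).

log(25/54)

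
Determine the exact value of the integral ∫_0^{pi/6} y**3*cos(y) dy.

Integrate by parts 3 times (u = y^3, dv = cos(y) dy).
An antiderivative is F(y) = y**3*sin(y) + 3*y**2*cos(y) - 6*y*sin(y) - 6*cos(y).
Then F(pi/6) - F(0) = (-3*sqrt(3) - pi/2 + pi**3/432 + sqrt(3)*pi**2/24) - (-6) = -3*sqrt(3) - pi/2 + pi**3/432 + sqrt(3)*pi**2/24 + 6.

-3*sqrt(3) - pi/2 + pi**3/432 + sqrt(3)*pi**2/24 + 6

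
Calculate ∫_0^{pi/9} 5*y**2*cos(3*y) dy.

Integrate by parts twice (u = y^2, dv = 5*cos(3*y) dy).
An antiderivative is F(y) = 5*y**2*sin(3*y)/3 + 10*y*cos(3*y)/9 - 10*sin(3*y)/27.
Then F(pi/9) - F(0) = (-5*sqrt(3)/27 + 5*sqrt(3)*pi**2/486 + 5*pi/81) - (0) = -5*sqrt(3)/27 + 5*sqrt(3)*pi**2/486 + 5*pi/81.

-5*sqrt(3)/27 + 5*sqrt(3)*pi**2/486 + 5*pi/81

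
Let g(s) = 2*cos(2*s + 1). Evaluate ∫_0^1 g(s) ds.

-sin(1) + sin(3)

Let u = 2*s + 1, so du = 2 ds. When s = 0, u = 1; when s = 1, u = 3.
The integral becomes ∫ cos(u) du from 1 to 3, with antiderivative sin(u).
Back in s: F(s) = sin(2*s + 1).
Then F(1) - F(0) = (sin(3)) - (sin(1)) = -sin(1) + sin(3).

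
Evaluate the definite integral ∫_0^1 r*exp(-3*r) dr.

(-4 + exp(3))*exp(-3)/9

Integrate by parts once (u = r, dv = exp(-3*r) dr).
An antiderivative is F(r) = (-3*r - 1)*exp(-3*r)/9.
Then F(1) - F(0) = (-4*exp(-3)/9) - (-1/9) = (-4 + exp(3))*exp(-3)/9.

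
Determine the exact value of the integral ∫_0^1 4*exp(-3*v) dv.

An antiderivative is F(v) = -4*exp(-3*v)/3.
Then F(1) - F(0) = (-4*exp(-3)/3) - (-4/3) = 4/3 - 4*exp(-3)/3.

4/3 - 4*exp(-3)/3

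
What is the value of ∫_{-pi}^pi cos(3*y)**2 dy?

Use the identity cos^2(3*y) = (1 + cos(6*y))/2.
An antiderivative is F(y) = y/2 + sin(6*y)/12.
Then F(pi) - F(-pi) = (pi/2) - (-pi/2) = pi.

pi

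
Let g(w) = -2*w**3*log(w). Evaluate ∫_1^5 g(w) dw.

Integrate by parts once (u = ln w, dv = -2*w**3 dw).
An antiderivative is F(w) = -w**4*(4*log(w) - 1)/8.
Then F(5) - F(1) = (625/8 - 625*log(5)/2) - (1/8) = 78 - 625*log(5)/2.

78 - 625*log(5)/2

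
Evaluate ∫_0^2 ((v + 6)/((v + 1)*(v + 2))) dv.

-4*log(2) + 5*log(3)

Factor the denominator: v**2 + 3*v + 2 = (v + 2)(v + 1).
Partial fractions: (v + 6)/((v + 1)*(v + 2)) = -4/(v + 2) + 5/(v + 1).
An antiderivative is F(v) = 5*log(v + 1) - 4*log(v + 2).
Then F(2) - F(0) = (-8*log(2) + 5*log(3)) - (-log(16)) = -4*log(2) + 5*log(3).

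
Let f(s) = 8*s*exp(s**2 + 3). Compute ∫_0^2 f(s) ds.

-4*(1 - exp(4))*exp(3)

Let u = s**2 + 3, so du = 2*s ds. When s = 0, u = 3; when s = 2, u = 7.
The integral becomes 4·∫ exp(u) du from 3 to 7, with antiderivative 4*exp(u).
Back in s: F(s) = 4*exp(s**2 + 3).
Then F(2) - F(0) = (4*exp(7)) - (4*exp(3)) = -4*(1 - exp(4))*exp(3).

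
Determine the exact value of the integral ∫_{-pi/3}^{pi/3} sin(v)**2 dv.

-sqrt(3)/4 + pi/3

Use the identity sin^2(v) = (1 - cos(2*v))/2.
An antiderivative is F(v) = v/2 - sin(2*v)/4.
Then F(pi/3) - F(-pi/3) = (-sqrt(3)/8 + pi/6) - (-pi/6 + sqrt(3)/8) = -sqrt(3)/4 + pi/3.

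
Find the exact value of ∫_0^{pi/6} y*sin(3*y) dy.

Integrate by parts once (u = y, dv = sin(3*y) dy).
An antiderivative is F(y) = -y*cos(3*y)/3 + sin(3*y)/9.
Then F(pi/6) - F(0) = (1/9) - (0) = 1/9.

1/9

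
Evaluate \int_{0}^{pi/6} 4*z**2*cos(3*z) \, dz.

-8/27 + pi**2/27

Integrate by parts twice (u = z^2, dv = 4*cos(3*z) dz).
An antiderivative is F(z) = 4*z**2*sin(3*z)/3 + 8*z*cos(3*z)/9 - 8*sin(3*z)/27.
Then F(pi/6) - F(0) = (-8/27 + pi**2/27) - (0) = -8/27 + pi**2/27.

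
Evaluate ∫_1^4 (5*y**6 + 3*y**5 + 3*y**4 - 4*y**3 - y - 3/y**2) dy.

1973817/140

By the power rule, an antiderivative is F(y) = 5*y**7/7 + y**6/2 + 3*y**5/5 - y**4 - y**2/2 + 3/y.
Then F(4) - F(1) = (1974281/140) - (116/35) = 1973817/140.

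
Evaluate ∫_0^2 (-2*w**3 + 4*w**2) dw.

8/3

By the power rule, an antiderivative is F(w) = -w**4/2 + 4*w**3/3.
Then F(2) - F(0) = (8/3) - (0) = 8/3.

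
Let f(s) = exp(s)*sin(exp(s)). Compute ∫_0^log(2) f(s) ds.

Let u = exp(s), so du = exp(s) ds. When s = 0, u = 1; when s = log(2), u = 2.
The integral becomes ∫ sin(u) du from 1 to 2, with antiderivative -cos(u).
Back in s: F(s) = -cos(exp(s)).
Then F(log(2)) - F(0) = (-cos(2)) - (-cos(1)) = -cos(2) + cos(1).

-cos(2) + cos(1)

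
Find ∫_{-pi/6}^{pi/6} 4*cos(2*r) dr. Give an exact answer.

2*sqrt(3)

An antiderivative is F(r) = 2*sin(2*r).
Then F(pi/6) - F(-pi/6) = (sqrt(3)) - (-sqrt(3)) = 2*sqrt(3).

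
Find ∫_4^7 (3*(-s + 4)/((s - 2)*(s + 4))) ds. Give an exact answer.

Factor the denominator: s**2 + 2*s - 8 = (s + 4)(s - 2).
Partial fractions: 3*(-s + 4)/((s - 2)*(s + 4)) = -4/(s + 4) + 1/(s - 2).
An antiderivative is F(s) = log(s - 2) - 4*log(s + 4).
Then F(7) - F(4) = (-4*log(11) + log(5)) - (-11*log(2)) = -4*log(11) + log(5) + 11*log(2).

-4*log(11) + log(5) + 11*log(2)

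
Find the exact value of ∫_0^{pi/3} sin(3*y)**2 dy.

Use the identity sin^2(3*y) = (1 - cos(6*y))/2.
An antiderivative is F(y) = y/2 - sin(6*y)/12.
Then F(pi/3) - F(0) = (pi/6) - (0) = pi/6.

pi/6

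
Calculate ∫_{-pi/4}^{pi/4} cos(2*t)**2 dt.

pi/4

Use the identity cos^2(2*t) = (1 + cos(4*t))/2.
An antiderivative is F(t) = t/2 + sin(4*t)/8.
Then F(pi/4) - F(-pi/4) = (pi/8) - (-pi/8) = pi/4.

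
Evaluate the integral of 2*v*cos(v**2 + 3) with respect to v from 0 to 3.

Let u = v**2 + 3, so du = 2*v dv. When v = 0, u = 3; when v = 3, u = 12.
The integral becomes ∫ cos(u) du from 3 to 12, with antiderivative sin(u).
Back in v: F(v) = sin(v**2 + 3).
Then F(3) - F(0) = (sin(12)) - (sin(3)) = sin(12) - sin(3).

sin(12) - sin(3)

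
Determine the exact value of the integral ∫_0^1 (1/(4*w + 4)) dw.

An antiderivative is F(w) = log(4*w + 4)/4.
Then F(1) - F(0) = (3*log(2)/4) - (log(2)/2) = log(2)/4.

log(2)/4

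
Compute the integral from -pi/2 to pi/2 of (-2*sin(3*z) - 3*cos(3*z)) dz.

An antiderivative is F(z) = -sin(3*z) + 2*cos(3*z)/3.
Then F(pi/2) - F(-pi/2) = (1) - (-1) = 2.

2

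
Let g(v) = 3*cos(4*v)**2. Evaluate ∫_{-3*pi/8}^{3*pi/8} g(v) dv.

Use the identity cos^2(4*v) = (1 + cos(8*v))/2.
An antiderivative is F(v) = 3*v/2 + 3*sin(8*v)/16.
Then F(3*pi/8) - F(-3*pi/8) = (9*pi/16) - (-9*pi/16) = 9*pi/8.

9*pi/8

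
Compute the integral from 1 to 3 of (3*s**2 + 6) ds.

38

By the power rule, an antiderivative is F(s) = s**3 + 6*s.
Then F(3) - F(1) = (45) - (7) = 38.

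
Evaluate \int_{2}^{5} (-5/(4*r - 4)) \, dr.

-5*log(2)/2

An antiderivative is F(r) = -5*log(4*r - 4)/4.
Then F(5) - F(2) = (-log(32)) - (-5*log(2)/2) = -5*log(2)/2.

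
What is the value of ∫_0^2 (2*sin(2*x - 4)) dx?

-1 + cos(4)

Let u = 2*x - 4, so du = 2 dx. When x = 0, u = -4; when x = 2, u = 0.
The integral becomes ∫ sin(u) du from -4 to 0, with antiderivative -cos(u).
Back in x: F(x) = -cos(2*x - 4).
Then F(2) - F(0) = (-1) - (-cos(4)) = -1 + cos(4).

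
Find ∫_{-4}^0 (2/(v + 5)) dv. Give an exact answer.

log(25)

An antiderivative is F(v) = 2*log(v + 5).
Then F(0) - F(-4) = (log(25)) - (0) = log(25).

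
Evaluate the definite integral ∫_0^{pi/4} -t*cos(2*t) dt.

Integrate by parts once (u = t, dv = -cos(2*t) dt).
An antiderivative is F(t) = -t*sin(2*t)/2 - cos(2*t)/4.
Then F(pi/4) - F(0) = (-pi/8) - (-1/4) = 1/4 - pi/8.

1/4 - pi/8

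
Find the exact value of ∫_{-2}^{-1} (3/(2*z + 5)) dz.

An antiderivative is F(z) = 3*log(2*z + 5)/2.
Then F(-1) - F(-2) = (3*log(3)/2) - (0) = 3*log(3)/2.

3*log(3)/2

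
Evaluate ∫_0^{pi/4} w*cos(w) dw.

-1 + sqrt(2)*pi/8 + sqrt(2)/2

Integrate by parts once (u = w, dv = cos(w) dw).
An antiderivative is F(w) = w*sin(w) + cos(w).
Then F(pi/4) - F(0) = (sqrt(2)*(pi + 4)/8) - (1) = -1 + sqrt(2)*pi/8 + sqrt(2)/2.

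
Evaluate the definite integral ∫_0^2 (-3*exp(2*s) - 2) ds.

-3*exp(4)/2 - 5/2

An antiderivative is F(s) = -3*exp(2*s)/2 - 2*s.
Then F(2) - F(0) = (-3*exp(4)/2 - 4) - (-3/2) = -3*exp(4)/2 - 5/2.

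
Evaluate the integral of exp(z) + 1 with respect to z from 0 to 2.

An antiderivative is F(z) = z + exp(z).
Then F(2) - F(0) = (2 + exp(2)) - (1) = 1 + exp(2).

1 + exp(2)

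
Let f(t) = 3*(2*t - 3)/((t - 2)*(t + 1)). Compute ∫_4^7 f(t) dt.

-4*log(5) + 14*log(2)

Factor the denominator: t**2 - t - 2 = (t + 1)(t - 2).
Partial fractions: 3*(2*t - 3)/((t - 2)*(t + 1)) = 5/(t + 1) + 1/(t - 2).
An antiderivative is F(t) = log(t - 2) + 5*log(t + 1).
Then F(7) - F(4) = (log(5) + 15*log(2)) - (log(2) + 5*log(5)) = -4*log(5) + 14*log(2).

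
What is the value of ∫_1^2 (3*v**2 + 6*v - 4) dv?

By the power rule, an antiderivative is F(v) = v**3 + 3*v**2 - 4*v.
Then F(2) - F(1) = (12) - (0) = 12.

12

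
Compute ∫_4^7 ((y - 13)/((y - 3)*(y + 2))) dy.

Factor the denominator: y**2 - y - 6 = (y + 2)(y - 3).
Partial fractions: (y - 13)/((y - 3)*(y + 2)) = 3/(y + 2) - 2/(y - 3).
An antiderivative is F(y) = -2*log(y - 3) + 3*log(y + 2).
Then F(7) - F(4) = (-4*log(2) + 6*log(3)) - (3*log(2) + 3*log(3)) = -7*log(2) + 3*log(3).

-7*log(2) + 3*log(3)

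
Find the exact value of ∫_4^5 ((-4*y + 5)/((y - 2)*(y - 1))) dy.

log(2/9)

Factor the denominator: y**2 - 3*y + 2 = (y - 1)(y - 2).
Partial fractions: (-4*y + 5)/((y - 2)*(y - 1)) = -1/(y - 1) - 3/(y - 2).
An antiderivative is F(y) = -3*log(y - 2) - log(y - 1).
Then F(5) - F(4) = (-3*log(3) - 2*log(2)) - (-log(24)) = log(2/9).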